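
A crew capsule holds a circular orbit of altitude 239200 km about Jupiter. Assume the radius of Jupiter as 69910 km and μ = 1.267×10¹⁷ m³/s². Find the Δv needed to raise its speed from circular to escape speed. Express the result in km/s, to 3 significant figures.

Δv ≈ 8.39 km/s

r = 69910 + 239200 = 309110 km = 3.0911×10⁸ m.
Circular speed v_c = √(μ/r) = 20250 m/s.
Escape speed v_esc = √(2μ/r) = √2 × v_c = 28630 m/s.
Δv = v_esc − v_c = 8386 m/s = 8.386 km/s.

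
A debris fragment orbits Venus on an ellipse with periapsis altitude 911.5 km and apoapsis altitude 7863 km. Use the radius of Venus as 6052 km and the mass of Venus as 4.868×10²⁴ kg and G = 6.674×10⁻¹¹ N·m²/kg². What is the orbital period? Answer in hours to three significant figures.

T ≈ 3.27 hours

μ = GM = 6.674×10⁻¹¹ × 4.868×10²⁴ = 3.249×10¹⁴ m³/s².
r_p = 6052 + 911.5 = 6963.5 km = 6.9635×10⁶ m.
r_a = 6052 + 7863 = 13915 km = 1.3915×10⁷ m.
Semi-major axis a = (r_p + r_a)/2 = (6963.5 + 13915)/2 = 10439 km = 1.044×10⁷ m.
By Kepler's third law T = 2π√(a³/μ) = 2π × 1.871×10³ = 1.176×10⁴ s.
= 3.266 hours.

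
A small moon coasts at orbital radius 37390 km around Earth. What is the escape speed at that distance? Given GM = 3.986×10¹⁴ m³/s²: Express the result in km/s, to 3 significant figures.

v_esc ≈ 4.62 km/s

r = 37390 km = 3.739×10⁷ m.
Escape speed v_esc = √(2μ/r) = √(2 × 3.986×10¹⁴ / 3.739×10⁷) = √(2.132×10⁷) = 4617 m/s.
= 4.617 km/s.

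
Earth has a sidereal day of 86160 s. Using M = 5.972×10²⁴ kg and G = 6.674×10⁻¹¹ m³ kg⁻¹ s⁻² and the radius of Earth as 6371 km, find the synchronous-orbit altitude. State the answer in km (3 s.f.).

μ = GM = 6.674×10⁻¹¹ × 5.972×10²⁴ = 3.986×10¹⁴ m³/s².
A synchronous orbit has period T, so by Kepler's third law a = (μT²/4π²)^(1/3).
μT²/4π² = 3.986×10¹⁴ × (8.616×10⁴)² / 39.48 = 7.495×10²² m³.
a = 4.216×10⁷ m = 42162 km.
Altitude h = a − R = 42162 − 6371 = 35791 km.

h_sync ≈ 35800 km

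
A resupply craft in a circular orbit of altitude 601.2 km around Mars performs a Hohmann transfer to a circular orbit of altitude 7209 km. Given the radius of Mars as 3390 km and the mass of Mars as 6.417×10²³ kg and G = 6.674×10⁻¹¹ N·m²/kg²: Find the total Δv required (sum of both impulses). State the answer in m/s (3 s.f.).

Δv_total ≈ 1200 m/s

μ = GM = 6.674×10⁻¹¹ × 6.417×10²³ = 4.283×10¹³ m³/s².
r₁ = 3390 + 601.2 = 3991.2 km = 3.9912×10⁶ m.
r₂ = 3390 + 7209 = 10599 km = 1.0599×10⁷ m.
Transfer ellipse a_t = (r₁ + r₂)/2 = 7.295×10⁶ m.
At r₁: circular v_c1 = √(μ/r₁) = 3276 m/s; transfer-periapsis v_p = √[μ(2/r₁ − 1/a_t)] = 3948 m/s.
Δv₁ = v_p − v_c1 = 672.7 m/s.
At r₂: circular v_c2 = √(μ/r₂) = 2010 m/s; transfer-apoapsis v_a = √[μ(2/r₂ − 1/a_t)] = 1487 m/s.
Δv₂ = v_c2 − v_a = 523.3 m/s.
Total Δv = Δv₁ + Δv₂ = 1196 m/s.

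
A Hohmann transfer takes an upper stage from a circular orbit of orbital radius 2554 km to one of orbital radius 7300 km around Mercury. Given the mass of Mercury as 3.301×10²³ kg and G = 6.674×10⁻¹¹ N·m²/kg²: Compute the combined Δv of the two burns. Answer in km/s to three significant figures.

Δv_total ≈ 1.12 km/s

μ = GM = 6.674×10⁻¹¹ × 3.301×10²³ = 2.203×10¹³ m³/s².
r₁ = 2554 km = 2.554×10⁶ m.
r₂ = 7300 km = 7.300×10⁶ m.
Transfer ellipse a_t = (r₁ + r₂)/2 = 4.927×10⁶ m.
At r₁: circular v_c1 = √(μ/r₁) = 2937 m/s; transfer-periherm v_p = √[μ(2/r₁ − 1/a_t)] = 3575 m/s.
Δv₁ = v_p − v_c1 = 638.0 m/s.
At r₂: circular v_c2 = √(μ/r₂) = 1737 m/s; transfer-apoherm v_a = √[μ(2/r₂ − 1/a_t)] = 1251 m/s.
Δv₂ = v_c2 − v_a = 486.5 m/s.
Total Δv = Δv₁ + Δv₂ = 1124 m/s = 1.124 km/s.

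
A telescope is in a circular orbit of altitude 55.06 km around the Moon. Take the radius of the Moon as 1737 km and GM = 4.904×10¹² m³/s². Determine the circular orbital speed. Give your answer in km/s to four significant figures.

v ≈ 1.654 km/s

r = 1737 + 55.06 = 1792.1 km = 1.7921×10⁶ m.
For a circular orbit v = √(μ/r) = √(4.904×10¹² / 1.792×10⁶) = √(2.737×10⁶) = 1654 m/s.
That is 1.654 km/s.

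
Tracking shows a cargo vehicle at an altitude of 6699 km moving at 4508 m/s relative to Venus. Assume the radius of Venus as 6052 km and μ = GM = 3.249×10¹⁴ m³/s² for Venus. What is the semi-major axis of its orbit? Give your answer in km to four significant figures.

r = 6052 + 6699 = 12751 km = 1.275×10⁷ m.
Vis-viva rearranged: 1/a = 2/r − v²/μ = 1.569×10⁻⁷ − 6.255×10⁻⁸ = 9.430×10⁻⁸ m⁻¹.
a = 1.060×10⁷ m = 10604 km.

a ≈ 10600 km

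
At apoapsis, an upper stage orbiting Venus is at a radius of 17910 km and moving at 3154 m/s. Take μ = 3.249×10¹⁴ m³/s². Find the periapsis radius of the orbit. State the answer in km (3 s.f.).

periapsis radius ≈ 6770 km

r_a = 1.791×10⁷ m.
Specific energy ε = v²/2 − μ/r = -1.317×10⁷ J/kg, so a = −μ/(2ε) = 1.234×10⁷ m.
The apsides satisfy r_p + r_a = 2a, so the periapsis radius is 2a − r_a = 6.766×10⁶ m = 6765.6 km.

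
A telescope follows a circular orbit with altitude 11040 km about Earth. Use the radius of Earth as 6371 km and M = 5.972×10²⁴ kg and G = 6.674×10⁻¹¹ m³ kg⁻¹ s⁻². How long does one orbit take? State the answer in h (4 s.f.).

T ≈ 6.351 h

μ = GM = 6.674×10⁻¹¹ × 5.972×10²⁴ = 3.986×10¹⁴ m³/s².
r = 6371 + 11040 = 17411 km = 1.7411×10⁷ m.
Kepler's third law: T = 2π√(r³/μ) = 2π√((1.741×10⁷)³ / 3.986×10¹⁴).
r³/μ = 1.324×10⁷ s², so T = 2π × 3.639×10³ = 2.286×10⁴ s.
Converting: 2.286×10⁴ s ÷ 3600 = 6.351 h.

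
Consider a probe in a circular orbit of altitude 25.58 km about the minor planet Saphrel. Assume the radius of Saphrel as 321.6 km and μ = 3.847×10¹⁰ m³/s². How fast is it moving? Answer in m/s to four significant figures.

v ≈ 332.9 m/s

r = 321.6 + 25.58 = 347.18 km = 3.4718×10⁵ m.
For a circular orbit v = √(μ/r) = √(3.847×10¹⁰ / 3.472×10⁵) = √(1.108×10⁵) = 332.9 m/s.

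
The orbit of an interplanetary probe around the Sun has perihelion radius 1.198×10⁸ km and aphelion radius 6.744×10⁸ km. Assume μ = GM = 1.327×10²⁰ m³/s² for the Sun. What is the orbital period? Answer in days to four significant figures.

T ≈ 1580 days

Semi-major axis a = (r_p + r_a)/2 = (1.1980×10⁸ + 6.7440×10⁸)/2 = 3.9710×10⁸ km = 3.971×10¹¹ m.
By Kepler's third law T = 2π√(a³/μ) = 2π × 2.172×10⁷ = 1.365×10⁸ s.
= 1580 days.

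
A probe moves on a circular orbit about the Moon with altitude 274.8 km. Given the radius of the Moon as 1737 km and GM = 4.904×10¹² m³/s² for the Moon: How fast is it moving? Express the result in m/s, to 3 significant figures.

v ≈ 1560 m/s

r = 1737 + 274.8 = 2011.8 km = 2.0118×10⁶ m.
For a circular orbit v = √(μ/r) = √(4.904×10¹² / 2.012×10⁶) = √(2.438×10⁶) = 1561 m/s.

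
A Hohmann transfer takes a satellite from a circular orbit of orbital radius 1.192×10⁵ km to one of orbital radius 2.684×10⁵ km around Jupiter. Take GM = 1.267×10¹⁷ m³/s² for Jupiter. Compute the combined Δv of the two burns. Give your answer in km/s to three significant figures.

Δv_total ≈ 10.5 km/s

r₁ = 1.192×10⁵ km = 1.192×10⁸ m.
r₂ = 2.684×10⁵ km = 2.684×10⁸ m.
Transfer ellipse a_t = (r₁ + r₂)/2 = 1.938×10⁸ m.
At r₁: circular v_c1 = √(μ/r₁) = 32600 m/s; transfer-perijove v_p = √[μ(2/r₁ − 1/a_t)] = 38370 m/s.
Δv₁ = v_p − v_c1 = 5765 m/s.
At r₂: circular v_c2 = √(μ/r₂) = 21730 m/s; transfer-apojove v_a = √[μ(2/r₂ − 1/a_t)] = 17040 m/s.
Δv₂ = v_c2 − v_a = 4687 m/s.
Total Δv = Δv₁ + Δv₂ = 10450 m/s = 10.45 km/s.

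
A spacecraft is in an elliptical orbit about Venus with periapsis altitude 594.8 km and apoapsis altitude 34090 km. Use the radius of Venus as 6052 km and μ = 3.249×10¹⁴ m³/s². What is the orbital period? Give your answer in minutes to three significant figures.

T ≈ 657 minutes

r_p = 6052 + 594.8 = 6646.8 km = 6.6468×10⁶ m.
r_a = 6052 + 34090 = 40142 km = 4.0142×10⁷ m.
Semi-major axis a = (r_p + r_a)/2 = (6646.8 + 40142)/2 = 23394 km = 2.339×10⁷ m.
By Kepler's third law T = 2π√(a³/μ) = 2π × 6.278×10³ = 3.944×10⁴ s.
= 657.4 minutes.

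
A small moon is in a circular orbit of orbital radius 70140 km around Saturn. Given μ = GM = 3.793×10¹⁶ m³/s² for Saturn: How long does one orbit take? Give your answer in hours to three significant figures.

r = 70140 km = 7.014×10⁷ m.
Kepler's third law: T = 2π√(r³/μ) = 2π√((7.014×10⁷)³ / 3.793×10¹⁶).
r³/μ = 9.097×10⁶ s², so T = 2π × 3.016×10³ = 1.895×10⁴ s.
Converting: 1.895×10⁴ s ÷ 3600 = 5.264 hours.

T ≈ 5.26 hours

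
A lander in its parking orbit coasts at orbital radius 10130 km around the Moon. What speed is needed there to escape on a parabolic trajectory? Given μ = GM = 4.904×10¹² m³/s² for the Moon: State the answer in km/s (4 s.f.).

r = 10130 km = 1.013×10⁷ m.
Escape speed v_esc = √(2μ/r) = √(2 × 4.904×10¹² / 1.013×10⁷) = √(9.682×10⁵) = 984.0 m/s.
= 0.984 km/s.

v_esc ≈ 0.984 km/s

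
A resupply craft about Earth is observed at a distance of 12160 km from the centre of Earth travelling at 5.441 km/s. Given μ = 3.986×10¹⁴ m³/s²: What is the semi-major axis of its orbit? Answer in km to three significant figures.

a ≈ 11100 km

r = 1.216×10⁷ m.
Vis-viva rearranged: 1/a = 2/r − v²/μ = 1.645×10⁻⁷ − 7.427×10⁻⁸ = 9.020×10⁻⁸ m⁻¹.
a = 1.109×10⁷ m = 11086 km.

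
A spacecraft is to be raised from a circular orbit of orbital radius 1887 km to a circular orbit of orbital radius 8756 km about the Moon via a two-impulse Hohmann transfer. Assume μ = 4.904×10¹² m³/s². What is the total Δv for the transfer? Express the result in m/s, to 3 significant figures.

Δv_total ≈ 759 m/s

r₁ = 1887 km = 1.887×10⁶ m.
r₂ = 8756 km = 8.756×10⁶ m.
Transfer ellipse a_t = (r₁ + r₂)/2 = 5.322×10⁶ m.
At r₁: circular v_c1 = √(μ/r₁) = 1612 m/s; transfer-perilune v_p = √[μ(2/r₁ − 1/a_t)] = 2068 m/s.
Δv₁ = v_p − v_c1 = 455.8 m/s.
At r₂: circular v_c2 = √(μ/r₂) = 748.4 m/s; transfer-apolune v_a = √[μ(2/r₂ − 1/a_t)] = 445.6 m/s.
Δv₂ = v_c2 − v_a = 302.7 m/s.
Total Δv = Δv₁ + Δv₂ = 758.5 m/s.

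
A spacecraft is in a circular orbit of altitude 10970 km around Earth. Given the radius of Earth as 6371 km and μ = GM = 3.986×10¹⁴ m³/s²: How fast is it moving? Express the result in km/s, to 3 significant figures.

v ≈ 4.79 km/s

r = 6371 + 10970 = 17341 km = 1.7341×10⁷ m.
For a circular orbit v = √(μ/r) = √(3.986×10¹⁴ / 1.734×10⁷) = √(2.299×10⁷) = 4794 m/s.
That is 4.794 km/s.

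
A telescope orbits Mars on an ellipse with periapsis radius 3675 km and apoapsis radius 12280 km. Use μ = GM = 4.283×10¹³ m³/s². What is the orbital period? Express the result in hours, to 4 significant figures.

T ≈ 6.009 hours

Semi-major axis a = (r_p + r_a)/2 = (3675.0 + 12280)/2 = 7977.5 km = 7.978×10⁶ m.
By Kepler's third law T = 2π√(a³/μ) = 2π × 3.443×10³ = 2.163×10⁴ s.
= 6.009 hours.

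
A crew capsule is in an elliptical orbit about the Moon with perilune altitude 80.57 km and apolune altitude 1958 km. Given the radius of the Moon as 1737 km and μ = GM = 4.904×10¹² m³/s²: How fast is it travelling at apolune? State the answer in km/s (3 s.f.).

r_p = 1737 + 80.57 = 1817.6 km = 1.8176×10⁶ m.
r_a = 1737 + 1958 = 3695.0 km = 3.6950×10⁶ m.
Semi-major axis a = (r_p + r_a)/2 = 2756.3 km = 2.756×10⁶ m.
Vis-viva: v² = μ(2/r − 1/a) = 4.904×10¹² × (5.413×10⁻⁷ − 3.628×10⁻⁷) = 8.752×10⁵ m²/s².
v = 935.5 m/s = 0.9355 km/s.

v ≈ 0.936 km/s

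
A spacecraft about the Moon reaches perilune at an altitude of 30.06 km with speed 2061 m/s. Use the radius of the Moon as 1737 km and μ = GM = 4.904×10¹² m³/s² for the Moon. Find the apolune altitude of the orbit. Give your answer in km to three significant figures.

r_p = 1737 + 30.06 = 1767.1 km = 1.767×10⁶ m.
Specific energy ε = v²/2 − μ/r = -6.514×10⁵ J/kg, so a = −μ/(2ε) = 3.764×10⁶ m.
The apsides satisfy r_p + r_a = 2a, so the apolune radius is 2a − r_p = 5.762×10⁶ m = 5761.7 km.
Apolune altitude = 5761.7 − 1737 = 4024.7 km.

apolune altitude ≈ 4020 km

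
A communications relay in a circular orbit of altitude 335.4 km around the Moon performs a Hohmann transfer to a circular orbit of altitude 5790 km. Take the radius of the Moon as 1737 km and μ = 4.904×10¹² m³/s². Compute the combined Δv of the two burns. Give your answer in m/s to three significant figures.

Δv_total ≈ 665 m/s

r₁ = 1737 + 335.4 = 2072.4 km = 2.0724×10⁶ m.
r₂ = 1737 + 5790 = 7527.0 km = 7.5270×10⁶ m.
Transfer ellipse a_t = (r₁ + r₂)/2 = 4.800×10⁶ m.
At r₁: circular v_c1 = √(μ/r₁) = 1538 m/s; transfer-perilune v_p = √[μ(2/r₁ − 1/a_t)] = 1926 m/s.
Δv₁ = v_p − v_c1 = 388.1 m/s.
At r₂: circular v_c2 = √(μ/r₂) = 807.2 m/s; transfer-apolune v_a = √[μ(2/r₂ − 1/a_t)] = 530.4 m/s.
Δv₂ = v_c2 − v_a = 276.8 m/s.
Total Δv = Δv₁ + Δv₂ = 664.9 m/s.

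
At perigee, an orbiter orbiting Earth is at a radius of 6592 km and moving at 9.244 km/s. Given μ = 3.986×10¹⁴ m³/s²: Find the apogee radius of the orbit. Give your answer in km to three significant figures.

r_p = 6.592×10⁶ m.
Specific energy ε = v²/2 − μ/r = -1.774×10⁷ J/kg, so a = −μ/(2ε) = 1.123×10⁷ m.
The apsides satisfy r_p + r_a = 2a, so the apogee radius is 2a − r_p = 1.588×10⁷ m = 15875 km.

apogee radius ≈ 15900 km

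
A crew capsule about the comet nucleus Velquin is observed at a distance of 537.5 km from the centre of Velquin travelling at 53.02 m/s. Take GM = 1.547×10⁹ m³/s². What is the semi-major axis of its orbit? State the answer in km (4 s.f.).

r = 5.375×10⁵ m.
Specific orbital energy ε = v²/2 − μ/r = (53.02)²/2 − 1.547×10⁹/5.375×10⁵ = -1.473×10³ J/kg.
Since ε = −μ/(2a), a = −μ/(2ε) = 5.253×10⁵ m = 525.27 km.

a ≈ 525.3 km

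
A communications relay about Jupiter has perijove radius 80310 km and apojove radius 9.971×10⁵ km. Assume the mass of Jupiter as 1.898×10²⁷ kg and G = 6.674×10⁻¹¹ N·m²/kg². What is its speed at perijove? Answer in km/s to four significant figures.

μ = GM = 6.674×10⁻¹¹ × 1.898×10²⁷ = 1.267×10¹⁷ m³/s².
Semi-major axis a = (r_p + r_a)/2 = 5.3870×10⁵ km = 5.387×10⁸ m.
Vis-viva: v² = μ(2/r − 1/a) = 1.267×10¹⁷ × (2.490×10⁻⁸ − 1.856×10⁻⁹) = 2.919×10⁹ m²/s².
v = 54030 m/s = 54.03 km/s.

v ≈ 54.03 km/s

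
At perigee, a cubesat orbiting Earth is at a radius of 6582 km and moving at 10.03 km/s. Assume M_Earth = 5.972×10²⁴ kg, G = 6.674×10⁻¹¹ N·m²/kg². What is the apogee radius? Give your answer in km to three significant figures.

apogee radius ≈ 32300 km

μ = GM = 6.674×10⁻¹¹ × 5.972×10²⁴ = 3.986×10¹⁴ m³/s².
r_p = 6.582×10⁶ m.
Specific energy ε = v²/2 − μ/r = -1.025×10⁷ J/kg, so a = −μ/(2ε) = 1.943×10⁷ m.
The apsides satisfy r_p + r_a = 2a, so the apogee radius is 2a − r_p = 3.229×10⁷ m = 32287 km.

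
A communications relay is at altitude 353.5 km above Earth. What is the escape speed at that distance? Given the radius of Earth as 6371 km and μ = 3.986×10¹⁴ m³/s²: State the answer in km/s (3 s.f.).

r = 6371 + 353.5 = 6724.5 km = 6.7245×10⁶ m.
Escape speed v_esc = √(2μ/r) = √(2 × 3.986×10¹⁴ / 6.724×10⁶) = √(1.186×10⁸) = 10890 m/s.
= 10.89 km/s.

v_esc ≈ 10.9 km/s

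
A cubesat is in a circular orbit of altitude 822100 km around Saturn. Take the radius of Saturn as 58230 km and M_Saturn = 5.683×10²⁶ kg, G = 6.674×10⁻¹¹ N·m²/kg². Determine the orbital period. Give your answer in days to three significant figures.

μ = GM = 6.674×10⁻¹¹ × 5.683×10²⁶ = 3.793×10¹⁶ m³/s².
r = 58230 + 822100 = 880330 km = 8.8033×10⁸ m.
Kepler's third law: T = 2π√(r³/μ) = 2π√((8.803×10⁸)³ / 3.793×10¹⁶).
r³/μ = 1.799×10¹⁰ s², so T = 2π × 1.341×10⁵ = 8.427×10⁵ s.
Converting: 8.427×10⁵ s ÷ 86400 = 9.753 days.

T ≈ 9.75 days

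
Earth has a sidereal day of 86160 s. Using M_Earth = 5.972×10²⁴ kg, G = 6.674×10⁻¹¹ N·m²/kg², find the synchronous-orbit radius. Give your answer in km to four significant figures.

μ = GM = 6.674×10⁻¹¹ × 5.972×10²⁴ = 3.986×10¹⁴ m³/s².
A synchronous orbit has period T, so by Kepler's third law a = (μT²/4π²)^(1/3).
μT²/4π² = 3.986×10¹⁴ × (8.616×10⁴)² / 39.48 = 7.495×10²² m³.
a = 4.216×10⁷ m = 42162 km.

r_sync ≈ 42160 km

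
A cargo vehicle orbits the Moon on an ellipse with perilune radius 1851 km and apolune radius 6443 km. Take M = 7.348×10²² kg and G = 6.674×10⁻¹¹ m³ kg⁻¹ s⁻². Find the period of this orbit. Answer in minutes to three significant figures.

μ = GM = 6.674×10⁻¹¹ × 7.348×10²² = 4.904×10¹² m³/s².
Semi-major axis a = (r_p + r_a)/2 = (1851.0 + 6443.0)/2 = 4147.0 km = 4.147×10⁶ m.
By Kepler's third law T = 2π√(a³/μ) = 2π × 3.813×10³ = 2.396×10⁴ s.
= 399.3 minutes.

T ≈ 399 minutes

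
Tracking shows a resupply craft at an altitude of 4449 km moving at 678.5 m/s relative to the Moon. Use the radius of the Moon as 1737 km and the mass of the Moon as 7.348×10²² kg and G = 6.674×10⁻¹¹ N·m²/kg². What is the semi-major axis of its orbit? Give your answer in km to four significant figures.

μ = GM = 6.674×10⁻¹¹ × 7.348×10²² = 4.904×10¹² m³/s².
r = 1737 + 4449 = 6186.0 km = 6.186×10⁶ m.
Specific orbital energy ε = v²/2 − μ/r = (678.5)²/2 − 4.904×10¹²/6.186×10⁶ = -5.626×10⁵ J/kg.
Since ε = −μ/(2a), a = −μ/(2ε) = 4.358×10⁶ m = 4358.5 km.

a ≈ 4358 km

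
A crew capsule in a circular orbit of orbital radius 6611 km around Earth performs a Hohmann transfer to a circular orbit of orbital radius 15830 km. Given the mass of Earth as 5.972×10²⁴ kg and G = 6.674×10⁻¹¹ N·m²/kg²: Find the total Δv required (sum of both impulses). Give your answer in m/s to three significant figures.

μ = GM = 6.674×10⁻¹¹ × 5.972×10²⁴ = 3.986×10¹⁴ m³/s².
r₁ = 6611 km = 6.611×10⁶ m.
r₂ = 15830 km = 1.583×10⁷ m.
Transfer ellipse a_t = (r₁ + r₂)/2 = 1.122×10⁷ m.
At r₁: circular v_c1 = √(μ/r₁) = 7765 m/s; transfer-perigee v_p = √[μ(2/r₁ − 1/a_t)] = 9223 m/s.
Δv₁ = v_p − v_c1 = 1458 m/s.
At r₂: circular v_c2 = √(μ/r₂) = 5018 m/s; transfer-apogee v_a = √[μ(2/r₂ − 1/a_t)] = 3852 m/s.
Δv₂ = v_c2 − v_a = 1166 m/s.
Total Δv = Δv₁ + Δv₂ = 2624 m/s.

Δv_total ≈ 2620 m/s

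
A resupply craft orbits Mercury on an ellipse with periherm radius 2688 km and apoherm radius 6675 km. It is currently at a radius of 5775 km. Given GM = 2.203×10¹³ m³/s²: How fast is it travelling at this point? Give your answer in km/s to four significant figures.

Semi-major axis a = (r_p + r_a)/2 = 4681.5 km = 4.682×10⁶ m.
Vis-viva: v² = μ(2/r − 1/a) = 2.203×10¹³ × (3.463×10⁻⁷ − 2.136×10⁻⁷) = 2.924×10⁶ m²/s².
v = 1710 m/s = 1.710 km/s.

v ≈ 1.710 km/s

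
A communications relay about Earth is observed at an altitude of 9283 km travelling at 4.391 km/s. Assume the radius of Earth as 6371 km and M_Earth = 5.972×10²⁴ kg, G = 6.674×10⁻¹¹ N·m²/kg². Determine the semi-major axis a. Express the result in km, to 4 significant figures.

μ = GM = 6.674×10⁻¹¹ × 5.972×10²⁴ = 3.986×10¹⁴ m³/s².
r = 6371 + 9283 = 15654 km = 1.565×10⁷ m.
Specific orbital energy ε = v²/2 − μ/r = (4391)²/2 − 3.986×10¹⁴/1.565×10⁷ = -1.582×10⁷ J/kg.
Since ε = −μ/(2a), a = −μ/(2ε) = 1.260×10⁷ m = 12596 km.

a ≈ 12600 km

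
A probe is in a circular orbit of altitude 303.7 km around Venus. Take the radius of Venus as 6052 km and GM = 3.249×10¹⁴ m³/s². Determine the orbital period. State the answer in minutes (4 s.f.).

r = 6052 + 303.7 = 6355.7 km = 6.3557×10⁶ m.
Kepler's third law: T = 2π√(r³/μ) = 2π√((6.356×10⁶)³ / 3.249×10¹⁴).
r³/μ = 7.902×10⁵ s², so T = 2π × 8.889×10² = 5.585×10³ s.
Converting: 5.585×10³ s ÷ 60.00 = 93.09 minutes.

T ≈ 93.09 minutes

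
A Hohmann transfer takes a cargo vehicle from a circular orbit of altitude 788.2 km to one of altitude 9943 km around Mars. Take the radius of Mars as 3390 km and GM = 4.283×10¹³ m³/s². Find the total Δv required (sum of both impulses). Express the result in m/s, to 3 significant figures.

Δv_total ≈ 1300 m/s

r₁ = 3390 + 788.2 = 4178.2 km = 4.1782×10⁶ m.
r₂ = 3390 + 9943 = 13333 km = 1.3333×10⁷ m.
Transfer ellipse a_t = (r₁ + r₂)/2 = 8.756×10⁶ m.
At r₁: circular v_c1 = √(μ/r₁) = 3202 m/s; transfer-periapsis v_p = √[μ(2/r₁ − 1/a_t)] = 3951 m/s.
Δv₁ = v_p − v_c1 = 749.2 m/s.
At r₂: circular v_c2 = √(μ/r₂) = 1792 m/s; transfer-apoapsis v_a = √[μ(2/r₂ − 1/a_t)] = 1238 m/s.
Δv₂ = v_c2 − v_a = 554.2 m/s.
Total Δv = Δv₁ + Δv₂ = 1303 m/s.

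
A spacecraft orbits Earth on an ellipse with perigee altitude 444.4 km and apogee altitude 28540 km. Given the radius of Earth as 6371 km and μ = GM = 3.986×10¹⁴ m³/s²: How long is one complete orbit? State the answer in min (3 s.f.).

r_p = 6371 + 444.4 = 6815.4 km = 6.8154×10⁶ m.
r_a = 6371 + 28540 = 34911 km = 3.4911×10⁷ m.
Semi-major axis a = (r_p + r_a)/2 = (6815.4 + 34911)/2 = 20863 km = 2.086×10⁷ m.
By Kepler's third law T = 2π√(a³/μ) = 2π × 4.773×10³ = 2.999×10⁴ s.
= 499.8 min.

T ≈ 500 min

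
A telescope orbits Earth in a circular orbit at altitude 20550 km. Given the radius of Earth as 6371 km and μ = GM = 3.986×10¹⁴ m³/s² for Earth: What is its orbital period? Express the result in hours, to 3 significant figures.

r = 6371 + 20550 = 26921 km = 2.6921×10⁷ m.
Kepler's third law: T = 2π√(r³/μ) = 2π√((2.692×10⁷)³ / 3.986×10¹⁴).
r³/μ = 4.895×10⁷ s², so T = 2π × 6.996×10³ = 4.396×10⁴ s.
Converting: 4.396×10⁴ s ÷ 3600 = 12.21 hours.

T ≈ 12.2 hours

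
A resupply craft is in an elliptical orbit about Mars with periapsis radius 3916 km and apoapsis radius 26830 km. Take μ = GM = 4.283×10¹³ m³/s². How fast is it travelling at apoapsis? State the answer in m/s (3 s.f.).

Semi-major axis a = (r_p + r_a)/2 = 15373 km = 1.537×10⁷ m.
Vis-viva: v² = μ(2/r − 1/a) = 4.283×10¹³ × (7.454×10⁻⁸ − 6.505×10⁻⁸) = 4.066×10⁵ m²/s².
v = 637.7 m/s.

v ≈ 638 m/s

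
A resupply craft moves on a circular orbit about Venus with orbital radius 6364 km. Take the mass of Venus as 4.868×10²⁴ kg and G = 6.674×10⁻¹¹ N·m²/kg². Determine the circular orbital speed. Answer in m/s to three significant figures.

v ≈ 7150 m/s

μ = GM = 6.674×10⁻¹¹ × 4.868×10²⁴ = 3.249×10¹⁴ m³/s².
r = 6364 km = 6.364×10⁶ m.
For a circular orbit v = √(μ/r) = √(3.249×10¹⁴ / 6.364×10⁶) = √(5.105×10⁷) = 7145 m/s.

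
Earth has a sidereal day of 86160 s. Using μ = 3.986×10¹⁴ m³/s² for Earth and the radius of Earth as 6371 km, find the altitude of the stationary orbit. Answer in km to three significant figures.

h_sync ≈ 35800 km

A synchronous orbit has period T, so by Kepler's third law a = (μT²/4π²)^(1/3).
μT²/4π² = 3.986×10¹⁴ × (8.616×10⁴)² / 39.48 = 7.495×10²² m³.
a = 4.216×10⁷ m = 42163 km.
Altitude h = a − R = 42163 − 6371 = 35792 km.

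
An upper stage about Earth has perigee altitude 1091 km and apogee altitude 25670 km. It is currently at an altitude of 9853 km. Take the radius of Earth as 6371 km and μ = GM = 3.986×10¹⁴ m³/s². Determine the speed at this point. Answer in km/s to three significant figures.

v ≈ 5.38 km/s

r_p = 6371 + 1091 = 7462.0 km = 7.4620×10⁶ m.
r_a = 6371 + 25670 = 32041 km = 3.2041×10⁷ m.
r = 6371 + 9853 = 16224 km = 1.622×10⁷ m.
Semi-major axis a = (r_p + r_a)/2 = 19752 km = 1.975×10⁷ m.
Vis-viva: v² = μ(2/r − 1/a) = 3.986×10¹⁴ × (1.233×10⁻⁷ − 5.063×10⁻⁸) = 2.896×10⁷ m²/s².
v = 5381 m/s = 5.381 km/s.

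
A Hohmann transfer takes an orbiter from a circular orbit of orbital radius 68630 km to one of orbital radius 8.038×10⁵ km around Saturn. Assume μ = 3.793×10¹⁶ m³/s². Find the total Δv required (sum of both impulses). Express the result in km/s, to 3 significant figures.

Δv_total ≈ 12.5 km/s

r₁ = 68630 km = 6.863×10⁷ m.
r₂ = 8.038×10⁵ km = 8.038×10⁸ m.
Transfer ellipse a_t = (r₁ + r₂)/2 = 4.362×10⁸ m.
At r₁: circular v_c1 = √(μ/r₁) = 23510 m/s; transfer-perikrone v_p = √[μ(2/r₁ − 1/a_t)] = 31910 m/s.
Δv₁ = v_p − v_c1 = 8403 m/s.
At r₂: circular v_c2 = √(μ/r₂) = 6869 m/s; transfer-apokrone v_a = √[μ(2/r₂ − 1/a_t)] = 2725 m/s.
Δv₂ = v_c2 − v_a = 4145 m/s.
Total Δv = Δv₁ + Δv₂ = 12550 m/s = 12.55 km/s.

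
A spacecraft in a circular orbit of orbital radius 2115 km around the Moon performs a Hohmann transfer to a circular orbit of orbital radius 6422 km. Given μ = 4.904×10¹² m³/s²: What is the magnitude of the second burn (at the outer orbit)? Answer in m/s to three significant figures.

Δv ≈ 259 m/s

r₁ = 2115 km = 2.115×10⁶ m.
r₂ = 6422 km = 6.422×10⁶ m.
Transfer ellipse a_t = (r₁ + r₂)/2 = 4.268×10⁶ m.
At r₁: circular v_c1 = √(μ/r₁) = 1523 m/s; transfer-perilune v_p = √[μ(2/r₁ − 1/a_t)] = 1868 m/s.
At r₂: circular v_c2 = √(μ/r₂) = 873.9 m/s; transfer-apolune v_a = √[μ(2/r₂ − 1/a_t)] = 615.1 m/s.
Δv₂ = v_c2 − v_a = 258.7 m/s.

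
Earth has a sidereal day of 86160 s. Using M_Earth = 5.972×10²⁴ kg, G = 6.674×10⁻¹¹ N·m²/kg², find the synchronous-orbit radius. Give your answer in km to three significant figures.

r_sync ≈ 42200 km

μ = GM = 6.674×10⁻¹¹ × 5.972×10²⁴ = 3.986×10¹⁴ m³/s².
A synchronous orbit has period T, so by Kepler's third law a = (μT²/4π²)^(1/3).
μT²/4π² = 3.986×10¹⁴ × (8.616×10⁴)² / 39.48 = 7.495×10²² m³.
a = 4.216×10⁷ m = 42162 km.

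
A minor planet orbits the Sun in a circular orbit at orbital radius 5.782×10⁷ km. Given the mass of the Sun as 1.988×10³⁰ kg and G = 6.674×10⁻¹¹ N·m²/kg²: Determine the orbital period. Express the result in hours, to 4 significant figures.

T ≈ 2107 hours

μ = GM = 6.674×10⁻¹¹ × 1.988×10³⁰ = 1.327×10²⁰ m³/s².
r = 5.782×10⁷ km = 5.782×10¹⁰ m.
Kepler's third law: T = 2π√(r³/μ) = 2π√((5.782×10¹⁰)³ / 1.327×10²⁰).
r³/μ = 1.457×10¹² s², so T = 2π × 1.207×10⁶ = 7.584×10⁶ s.
Converting: 7.584×10⁶ s ÷ 3600 = 2107 hours.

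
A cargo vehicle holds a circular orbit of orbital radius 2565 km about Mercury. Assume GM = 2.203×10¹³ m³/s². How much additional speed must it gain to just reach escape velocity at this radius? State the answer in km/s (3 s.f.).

r = 2565 km = 2.565×10⁶ m.
Circular speed v_c = √(μ/r) = 2931 m/s.
Escape speed v_esc = √(2μ/r) = √2 × v_c = 4145 m/s.
Δv = v_esc − v_c = 1214 m/s = 1.214 km/s.

Δv ≈ 1.21 km/s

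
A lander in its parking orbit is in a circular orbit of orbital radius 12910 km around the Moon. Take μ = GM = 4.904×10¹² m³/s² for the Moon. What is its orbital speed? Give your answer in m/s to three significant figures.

r = 12910 km = 1.291×10⁷ m.
For a circular orbit v = √(μ/r) = √(4.904×10¹² / 1.291×10⁷) = √(3.799×10⁵) = 616.3 m/s.

v ≈ 616 m/s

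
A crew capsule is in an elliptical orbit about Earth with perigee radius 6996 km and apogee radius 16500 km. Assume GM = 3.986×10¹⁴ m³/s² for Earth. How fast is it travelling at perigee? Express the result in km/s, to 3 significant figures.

Semi-major axis a = (r_p + r_a)/2 = 11748 km = 1.175×10⁷ m.
Vis-viva: v² = μ(2/r − 1/a) = 3.986×10¹⁴ × (2.859×10⁻⁷ − 8.512×10⁻⁸) = 8.002×10⁷ m²/s².
v = 8945 m/s = 8.945 km/s.

v ≈ 8.95 km/s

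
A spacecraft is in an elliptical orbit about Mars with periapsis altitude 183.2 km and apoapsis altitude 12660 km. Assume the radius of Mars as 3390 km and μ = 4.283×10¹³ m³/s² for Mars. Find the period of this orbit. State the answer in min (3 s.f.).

r_p = 3390 + 183.2 = 3573.2 km = 3.5732×10⁶ m.
r_a = 3390 + 12660 = 16050 km = 1.6050×10⁷ m.
Semi-major axis a = (r_p + r_a)/2 = (3573.2 + 16050)/2 = 9811.6 km = 9.812×10⁶ m.
By Kepler's third law T = 2π√(a³/μ) = 2π × 4.696×10³ = 2.951×10⁴ s.
= 491.8 min.

T ≈ 492 min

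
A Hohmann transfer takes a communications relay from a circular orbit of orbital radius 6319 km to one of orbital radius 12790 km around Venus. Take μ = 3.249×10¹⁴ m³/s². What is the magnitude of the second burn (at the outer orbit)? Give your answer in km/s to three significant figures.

r₁ = 6319 km = 6.319×10⁶ m.
r₂ = 12790 km = 1.279×10⁷ m.
Transfer ellipse a_t = (r₁ + r₂)/2 = 9.554×10⁶ m.
At r₁: circular v_c1 = √(μ/r₁) = 7171 m/s; transfer-periapsis v_p = √[μ(2/r₁ − 1/a_t)] = 8296 m/s.
At r₂: circular v_c2 = √(μ/r₂) = 5040 m/s; transfer-apoapsis v_a = √[μ(2/r₂ − 1/a_t)] = 4099 m/s.
Δv₂ = v_c2 − v_a = 941.3 m/s.
= 0.9413 km/s.

Δv ≈ 0.941 km/s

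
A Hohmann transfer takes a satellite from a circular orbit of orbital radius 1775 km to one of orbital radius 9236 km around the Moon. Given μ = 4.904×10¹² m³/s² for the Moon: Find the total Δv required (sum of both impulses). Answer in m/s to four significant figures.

r₁ = 1775 km = 1.775×10⁶ m.
r₂ = 9236 km = 9.236×10⁶ m.
Transfer ellipse a_t = (r₁ + r₂)/2 = 5.506×10⁶ m.
At r₁: circular v_c1 = √(μ/r₁) = 1662 m/s; transfer-perilune v_p = √[μ(2/r₁ − 1/a_t)] = 2153 m/s.
Δv₁ = v_p − v_c1 = 490.7 m/s.
At r₂: circular v_c2 = √(μ/r₂) = 728.7 m/s; transfer-apolune v_a = √[μ(2/r₂ − 1/a_t)] = 413.7 m/s.
Δv₂ = v_c2 − v_a = 314.9 m/s.
Total Δv = Δv₁ + Δv₂ = 805.6 m/s.

Δv_total ≈ 805.6 m/s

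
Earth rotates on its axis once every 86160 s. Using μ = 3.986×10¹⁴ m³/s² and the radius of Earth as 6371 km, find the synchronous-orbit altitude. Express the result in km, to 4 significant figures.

A synchronous orbit has period T, so by Kepler's third law a = (μT²/4π²)^(1/3).
μT²/4π² = 3.986×10¹⁴ × (8.616×10⁴)² / 39.48 = 7.495×10²² m³.
a = 4.216×10⁷ m = 42163 km.
Altitude h = a − R = 42163 − 6371 = 35792 km.

h_sync ≈ 35790 km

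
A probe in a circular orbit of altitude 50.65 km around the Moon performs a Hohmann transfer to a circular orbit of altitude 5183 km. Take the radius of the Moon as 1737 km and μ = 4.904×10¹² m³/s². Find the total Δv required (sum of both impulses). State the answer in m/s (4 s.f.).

Δv_total ≈ 734.2 m/s

r₁ = 1737 + 50.65 = 1787.7 km = 1.7876×10⁶ m.
r₂ = 1737 + 5183 = 6920.0 km = 6.9200×10⁶ m.
Transfer ellipse a_t = (r₁ + r₂)/2 = 4.354×10⁶ m.
At r₁: circular v_c1 = √(μ/r₁) = 1656 m/s; transfer-perilune v_p = √[μ(2/r₁ − 1/a_t)] = 2088 m/s.
Δv₁ = v_p − v_c1 = 431.8 m/s.
At r₂: circular v_c2 = √(μ/r₂) = 841.8 m/s; transfer-apolune v_a = √[μ(2/r₂ − 1/a_t)] = 539.4 m/s.
Δv₂ = v_c2 − v_a = 302.4 m/s.
Total Δv = Δv₁ + Δv₂ = 734.2 m/s.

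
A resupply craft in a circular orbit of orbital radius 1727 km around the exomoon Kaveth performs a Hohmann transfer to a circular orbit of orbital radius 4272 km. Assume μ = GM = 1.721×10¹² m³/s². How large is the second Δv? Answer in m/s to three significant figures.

Δv ≈ 153 m/s

r₁ = 1727 km = 1.727×10⁶ m.
r₂ = 4272 km = 4.272×10⁶ m.
Transfer ellipse a_t = (r₁ + r₂)/2 = 3.000×10⁶ m.
At r₁: circular v_c1 = √(μ/r₁) = 998.3 m/s; transfer-periapsis v_p = √[μ(2/r₁ − 1/a_t)] = 1191 m/s.
At r₂: circular v_c2 = √(μ/r₂) = 634.7 m/s; transfer-apoapsis v_a = √[μ(2/r₂ − 1/a_t)] = 481.6 m/s.
Δv₂ = v_c2 − v_a = 153.1 m/s.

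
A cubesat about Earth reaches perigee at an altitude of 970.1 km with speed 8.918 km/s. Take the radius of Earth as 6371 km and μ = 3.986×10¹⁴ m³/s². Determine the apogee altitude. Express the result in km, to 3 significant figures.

apogee altitude ≈ 13700 km

r_p = 6371 + 970.1 = 7341.1 km = 7.341×10⁶ m.
Specific energy ε = v²/2 − μ/r = -1.453×10⁷ J/kg, so a = −μ/(2ε) = 1.371×10⁷ m.
The apsides satisfy r_p + r_a = 2a, so the apogee radius is 2a − r_p = 2.009×10⁷ m = 20089 km.
Apogee altitude = 20089 − 6371 = 13718 km.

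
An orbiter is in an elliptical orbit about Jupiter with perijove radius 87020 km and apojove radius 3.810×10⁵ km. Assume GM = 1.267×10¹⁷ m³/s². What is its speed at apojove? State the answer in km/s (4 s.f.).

v ≈ 11.12 km/s

Semi-major axis a = (r_p + r_a)/2 = 2.3401×10⁵ km = 2.340×10⁸ m.
Vis-viva: v² = μ(2/r − 1/a) = 1.267×10¹⁷ × (5.249×10⁻⁹ − 4.273×10⁻⁹) = 1.237×10⁸ m²/s².
v = 11120 m/s = 11.12 km/s.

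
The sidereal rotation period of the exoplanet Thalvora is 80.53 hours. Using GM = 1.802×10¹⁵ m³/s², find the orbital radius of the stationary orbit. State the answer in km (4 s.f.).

T = 80.53 hours = 2.899×10⁵ s.
A synchronous orbit has period T, so by Kepler's third law a = (μT²/4π²)^(1/3).
μT²/4π² = 1.802×10¹⁵ × (2.899×10⁵)² / 39.48 = 3.836×10²⁴ m³.
a = 1.565×10⁸ m = 1.5654×10⁵ km.

r_sync ≈ 1.565×10⁵ km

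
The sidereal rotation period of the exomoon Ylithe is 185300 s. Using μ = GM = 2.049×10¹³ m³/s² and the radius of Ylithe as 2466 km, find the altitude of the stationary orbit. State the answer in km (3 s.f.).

A synchronous orbit has period T, so by Kepler's third law a = (μT²/4π²)^(1/3).
μT²/4π² = 2.049×10¹³ × (1.853×10⁵)² / 39.48 = 1.782×10²² m³.
a = 2.612×10⁷ m = 26120 km.
Altitude h = a − R = 26120 − 2466 = 23654 km.

h_sync ≈ 23700 km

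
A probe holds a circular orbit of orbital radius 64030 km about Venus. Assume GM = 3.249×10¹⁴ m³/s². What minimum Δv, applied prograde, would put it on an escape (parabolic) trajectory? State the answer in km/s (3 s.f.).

r = 64030 km = 6.403×10⁷ m.
Circular speed v_c = √(μ/r) = 2253 m/s.
Escape speed v_esc = √(2μ/r) = √2 × v_c = 3186 m/s.
Δv = v_esc − v_c = 933.1 m/s = 0.9331 km/s.

Δv ≈ 0.933 km/s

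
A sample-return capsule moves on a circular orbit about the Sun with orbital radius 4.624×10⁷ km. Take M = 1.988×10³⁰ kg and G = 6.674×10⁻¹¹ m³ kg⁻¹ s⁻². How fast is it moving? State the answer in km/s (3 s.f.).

v ≈ 53.6 km/s

μ = GM = 6.674×10⁻¹¹ × 1.988×10³⁰ = 1.327×10²⁰ m³/s².
r = 4.624×10⁷ km = 4.624×10¹⁰ m.
For a circular orbit v = √(μ/r) = √(1.327×10²⁰ / 4.624×10¹⁰) = √(2.869×10⁹) = 53570 m/s.
That is 53.57 km/s.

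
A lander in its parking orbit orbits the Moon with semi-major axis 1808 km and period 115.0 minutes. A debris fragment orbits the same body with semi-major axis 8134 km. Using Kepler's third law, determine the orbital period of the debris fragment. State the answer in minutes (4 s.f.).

Kepler's third law: T² ∝ a³, so T₂ = T₁ (a₂/a₁)^(3/2).
a₂/a₁ = 4.499, (a₂/a₁)^(3/2) = 9.542.
T₂ = 115.0 × 9.542 = 1097 minutes.

T₂ ≈ 1097 minutes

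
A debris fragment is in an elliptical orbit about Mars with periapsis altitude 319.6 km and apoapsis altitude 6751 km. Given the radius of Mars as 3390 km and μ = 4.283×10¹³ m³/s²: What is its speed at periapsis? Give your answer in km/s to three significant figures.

v ≈ 4.11 km/s

r_p = 3390 + 319.6 = 3709.6 km = 3.7096×10⁶ m.
r_a = 3390 + 6751 = 10141 km = 1.0141×10⁷ m.
Semi-major axis a = (r_p + r_a)/2 = 6925.3 km = 6.925×10⁶ m.
Vis-viva: v² = μ(2/r − 1/a) = 4.283×10¹³ × (5.391×10⁻⁷ − 1.444×10⁻⁷) = 1.691×10⁷ m²/s².
v = 4112 m/s = 4.112 km/s.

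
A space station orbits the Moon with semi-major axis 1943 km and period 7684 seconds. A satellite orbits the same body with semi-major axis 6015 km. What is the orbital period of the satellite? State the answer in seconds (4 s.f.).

Kepler's third law: T² ∝ a³, so T₂ = T₁ (a₂/a₁)^(3/2).
a₂/a₁ = 3.096, (a₂/a₁)^(3/2) = 5.447.
T₂ = 7684 × 5.447 = 41850 seconds.

T₂ ≈ 41850 seconds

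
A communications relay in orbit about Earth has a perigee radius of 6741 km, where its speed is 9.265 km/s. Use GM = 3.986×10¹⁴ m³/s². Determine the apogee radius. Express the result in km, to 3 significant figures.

apogee radius ≈ 17800 km

r_p = 6.741×10⁶ m.
Specific energy ε = v²/2 − μ/r = -1.621×10⁷ J/kg, so a = −μ/(2ε) = 1.229×10⁷ m.
The apsides satisfy r_p + r_a = 2a, so the apogee radius is 2a − r_p = 1.785×10⁷ m = 17848 km.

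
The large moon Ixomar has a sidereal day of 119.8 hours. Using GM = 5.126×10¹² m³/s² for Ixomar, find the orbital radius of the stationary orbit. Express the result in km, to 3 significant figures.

r_sync ≈ 28900 km

T = 119.8 hours = 4.313×10⁵ s.
A synchronous orbit has period T, so by Kepler's third law a = (μT²/4π²)^(1/3).
μT²/4π² = 5.126×10¹² × (4.313×10⁵)² / 39.48 = 2.415×10²² m³.
a = 2.891×10⁷ m = 28905 km.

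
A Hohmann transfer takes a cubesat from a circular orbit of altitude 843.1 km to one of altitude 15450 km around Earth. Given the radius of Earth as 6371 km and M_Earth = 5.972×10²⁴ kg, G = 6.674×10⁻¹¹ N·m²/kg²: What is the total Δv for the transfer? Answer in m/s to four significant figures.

Δv_total ≈ 2941 m/s

μ = GM = 6.674×10⁻¹¹ × 5.972×10²⁴ = 3.986×10¹⁴ m³/s².
r₁ = 6371 + 843.1 = 7214.1 km = 7.2141×10⁶ m.
r₂ = 6371 + 15450 = 21821 km = 2.1821×10⁷ m.
Transfer ellipse a_t = (r₁ + r₂)/2 = 1.452×10⁷ m.
At r₁: circular v_c1 = √(μ/r₁) = 7433 m/s; transfer-perigee v_p = √[μ(2/r₁ − 1/a_t)] = 9113 m/s.
Δv₁ = v_p − v_c1 = 1680 m/s.
At r₂: circular v_c2 = √(μ/r₂) = 4274 m/s; transfer-apogee v_a = √[μ(2/r₂ − 1/a_t)] = 3013 m/s.
Δv₂ = v_c2 − v_a = 1261 m/s.
Total Δv = Δv₁ + Δv₂ = 2941 m/s.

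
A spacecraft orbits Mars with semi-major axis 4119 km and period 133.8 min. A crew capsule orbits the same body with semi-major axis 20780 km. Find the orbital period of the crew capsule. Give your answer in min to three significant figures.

Kepler's third law: T² ∝ a³, so T₂ = T₁ (a₂/a₁)^(3/2).
a₂/a₁ = 5.045, (a₂/a₁)^(3/2) = 11.33.
T₂ = 133.8 × 11.33 = 1516 min.

T₂ ≈ 1520 min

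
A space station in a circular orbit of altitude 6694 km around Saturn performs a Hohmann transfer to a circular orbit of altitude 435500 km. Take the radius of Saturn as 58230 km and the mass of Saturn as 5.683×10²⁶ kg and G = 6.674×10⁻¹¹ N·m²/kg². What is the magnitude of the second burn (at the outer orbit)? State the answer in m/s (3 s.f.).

Δv ≈ 4540 m/s

μ = GM = 6.674×10⁻¹¹ × 5.683×10²⁶ = 3.793×10¹⁶ m³/s².
r₁ = 58230 + 6694 = 64924 km = 6.4924×10⁷ m.
r₂ = 58230 + 435500 = 493730 km = 4.9373×10⁸ m.
Transfer ellipse a_t = (r₁ + r₂)/2 = 2.793×10⁸ m.
At r₁: circular v_c1 = √(μ/r₁) = 24170 m/s; transfer-perikrone v_p = √[μ(2/r₁ − 1/a_t)] = 32130 m/s.
At r₂: circular v_c2 = √(μ/r₂) = 8765 m/s; transfer-apokrone v_a = √[μ(2/r₂ − 1/a_t)] = 4226 m/s.
Δv₂ = v_c2 − v_a = 4539 m/s.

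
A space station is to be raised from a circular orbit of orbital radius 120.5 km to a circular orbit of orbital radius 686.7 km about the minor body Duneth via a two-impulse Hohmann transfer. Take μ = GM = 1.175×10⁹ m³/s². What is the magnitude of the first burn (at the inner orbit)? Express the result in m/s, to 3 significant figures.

Δv ≈ 30.1 m/s

r₁ = 120.5 km = 1.205×10⁵ m.
r₂ = 686.7 km = 6.867×10⁵ m.
Transfer ellipse a_t = (r₁ + r₂)/2 = 4.036×10⁵ m.
At r₁: circular v_c1 = √(μ/r₁) = 98.75 m/s; transfer-periapsis v_p = √[μ(2/r₁ − 1/a_t)] = 128.8 m/s.
Δv₁ = v_p − v_c1 = 30.06 m/s.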